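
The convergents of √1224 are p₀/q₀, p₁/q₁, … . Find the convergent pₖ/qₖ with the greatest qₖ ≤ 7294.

171395/4899

√1224 = [34; 1, 68, …] (period length 2).
Convergents:
  p_0/q_0 = 34/1
  p_1/q_1 = 35/1
  p_2/q_2 = 2414/69
  p_3/q_3 = 2449/70
  p_4/q_4 = 168946/4829
  p_5/q_5 = 171395/4899
  p_6/q_6 = 11823806/337961
q_5 = 4899 ≤ 7294 < 337961 = q_6, so the answer is 171395/4899.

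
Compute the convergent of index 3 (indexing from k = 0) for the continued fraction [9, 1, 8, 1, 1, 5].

99/10

Using pₖ = aₖpₖ₋₁ + pₖ₋₂, qₖ = aₖqₖ₋₁ + qₖ₋₂ (with p₋₁=1, p₋₂=0, q₋₁=0, q₋₂=1):
  k=0: a=9, p=9, q=1
  k=1: a=1, p=10, q=1
  k=2: a=8, p=89, q=9
  k=3: a=1, p=99, q=10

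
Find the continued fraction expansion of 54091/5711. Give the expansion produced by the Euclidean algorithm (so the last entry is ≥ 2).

54091 = 9×5711 + 2692
5711 = 2×2692 + 327
2692 = 8×327 + 76
327 = 4×76 + 23
76 = 3×23 + 7
23 = 3×7 + 2
7 = 3×2 + 1
2 = 2×1 + 0  (stop)
So 54091/5711 = [9; 2, 8, 4, 3, 3, 3, 2].

[9; 2, 8, 4, 3, 3, 3, 2]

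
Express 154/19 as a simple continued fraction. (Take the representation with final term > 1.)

154 = 8*19 + 2
19 = 9*2 + 1
2 = 2*1 + 0  (stop)
So 154/19 = [8; 9, 2].

[8; 9, 2]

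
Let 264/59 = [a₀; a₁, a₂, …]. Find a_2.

264 = 4·59 + 28   →  a_0 = 4
59 = 2·28 + 3   →  a_1 = 2
28 = 9·3 + 1   →  a_2 = 9

9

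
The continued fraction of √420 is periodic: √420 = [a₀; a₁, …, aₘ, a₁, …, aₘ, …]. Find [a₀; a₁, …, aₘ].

[20; 2, 40]

a₀ = ⌊√420⌋ = 20.
With m₀=0, d₀=1 and mₖ₊₁ = dₖaₖ − mₖ, dₖ₊₁ = (n − mₖ₊₁²)/dₖ, aₖ₊₁ = ⌊(a₀+mₖ₊₁)/dₖ₊₁⌋:
  k=1: m=20, d=20, a=2
  k=2: m=20, d=1, a=40
d=1 and a=2a₀=40 at k=2, so the next step gives (m, d) = (20, 20) again — its k=1 value — and the period has length 2.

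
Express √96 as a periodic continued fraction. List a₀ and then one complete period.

[9; 1, 3, 1, 18]

a₀ = ⌊√96⌋ = 9.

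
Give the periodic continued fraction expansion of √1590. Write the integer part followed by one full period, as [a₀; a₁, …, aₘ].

a₀ = ⌊√1590⌋ = 39.
With m₀=0, d₀=1 and mₖ₊₁ = dₖaₖ − mₖ, dₖ₊₁ = (n − mₖ₊₁²)/dₖ, aₖ₊₁ = ⌊(a₀+mₖ₊₁)/dₖ₊₁⌋:
  k=1: m=39, d=69, a=1
  k=2: m=30, d=10, a=6
  k=3: m=30, d=69, a=1
  k=4: m=39, d=1, a=78
d=1 and a=2a₀=78 at k=4, so the next step gives (m, d) = (39, 69) again — its k=1 value — and the period has length 4.

[39; 1, 6, 1, 78]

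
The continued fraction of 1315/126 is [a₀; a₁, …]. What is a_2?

1315 = 10·126 + 55   →  a_0 = 10
126 = 2·55 + 16   →  a_1 = 2
55 = 3·16 + 7   →  a_2 = 3

3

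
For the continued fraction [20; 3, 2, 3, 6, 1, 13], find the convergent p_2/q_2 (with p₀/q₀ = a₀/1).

142/7

Using pₖ = aₖpₖ₋₁ + pₖ₋₂, qₖ = aₖqₖ₋₁ + qₖ₋₂ (with p₋₁=1, p₋₂=0, q₋₁=0, q₋₂=1):
  k=0: a=20, p=20, q=1
  k=1: a=3, p=61, q=3
  k=2: a=2, p=142, q=7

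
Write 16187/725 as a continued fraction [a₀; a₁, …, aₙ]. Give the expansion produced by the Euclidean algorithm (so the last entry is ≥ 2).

[22; 3, 16, 1, 13]

16187 = 22*725 + 237
725 = 3*237 + 14
237 = 16*14 + 13
14 = 1*13 + 1
13 = 13*1 + 0  (stop)
So 16187/725 = [22; 3, 16, 1, 13].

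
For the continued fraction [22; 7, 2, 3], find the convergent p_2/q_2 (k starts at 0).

332/15

Using pₖ = aₖpₖ₋₁ + pₖ₋₂, qₖ = aₖqₖ₋₁ + qₖ₋₂ (with p₋₁=1, p₋₂=0, q₋₁=0, q₋₂=1):
  k=0: a=22, p=22, q=1
  k=1: a=7, p=155, q=7
  k=2: a=2, p=332, q=15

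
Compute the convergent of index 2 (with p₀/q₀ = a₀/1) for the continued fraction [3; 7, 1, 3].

25/8

Using pₖ = aₖpₖ₋₁ + pₖ₋₂, qₖ = aₖqₖ₋₁ + qₖ₋₂ (with p₋₁=1, p₋₂=0, q₋₁=0, q₋₂=1):
  k=0: a=3, p=3, q=1
  k=1: a=7, p=22, q=7
  k=2: a=1, p=25, q=8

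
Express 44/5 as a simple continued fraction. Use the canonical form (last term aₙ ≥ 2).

44 = 8×5 + 4
5 = 1×4 + 1
4 = 4×1 + 0  (stop)
So 44/5 = [8; 1, 4].

[8; 1, 4]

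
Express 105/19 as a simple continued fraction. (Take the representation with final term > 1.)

[5; 1, 1, 9]

105 = 5*19 + 10
19 = 1*10 + 9
10 = 1*9 + 1
9 = 9*1 + 0  (stop)
So 105/19 = [5; 1, 1, 9].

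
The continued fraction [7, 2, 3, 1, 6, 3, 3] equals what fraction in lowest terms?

4741/637

Fold from the inside: start with 3/1.
  3 + 1/3 = 10/3
  6 + 3/10 = 63/10
  1 + 10/63 = 73/63
  3 + 63/73 = 282/73
  2 + 73/282 = 637/282
  7 + 282/637 = 4741/637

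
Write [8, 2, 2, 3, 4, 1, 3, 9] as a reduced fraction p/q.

Fold from the inside: start with 9/1.
  3 + 1/9 = 28/9
  1 + 9/28 = 37/28
  4 + 28/37 = 176/37
  3 + 37/176 = 565/176
  2 + 176/565 = 1306/565
  2 + 565/1306 = 3177/1306
  8 + 1306/3177 = 26722/3177

26722/3177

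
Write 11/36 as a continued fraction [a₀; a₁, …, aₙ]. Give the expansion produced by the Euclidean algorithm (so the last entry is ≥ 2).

[0; 3, 3, 1, 2]

11 = 0·36 + 11
36 = 3·11 + 3
11 = 3·3 + 2
3 = 1·2 + 1
2 = 2·1 + 0  (stop)
So 11/36 = [0; 3, 3, 1, 2].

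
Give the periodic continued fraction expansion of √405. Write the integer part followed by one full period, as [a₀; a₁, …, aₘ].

a₀ = ⌊√405⌋ = 20.

[20; 8, 40]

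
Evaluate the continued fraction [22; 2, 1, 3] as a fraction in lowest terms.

246/11

Using pₖ = aₖpₖ₋₁ + pₖ₋₂ and qₖ = aₖqₖ₋₁ + qₖ₋₂:
  k=0: a=22, p=22, q=1
  k=1: a=2, p=45, q=2
  k=2: a=1, p=67, q=3
  k=3: a=3, p=246, q=11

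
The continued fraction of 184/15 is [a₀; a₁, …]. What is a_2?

1

184 = 12·15 + 4   →  a_0 = 12
15 = 3·4 + 3   →  a_1 = 3
4 = 1·3 + 1   →  a_2 = 1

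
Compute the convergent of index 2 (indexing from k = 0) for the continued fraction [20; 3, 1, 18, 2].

Using pₖ = aₖpₖ₋₁ + pₖ₋₂, qₖ = aₖqₖ₋₁ + qₖ₋₂ (with p₋₁=1, p₋₂=0, q₋₁=0, q₋₂=1):
  k=0: a=20, p=20, q=1
  k=1: a=3, p=61, q=3
  k=2: a=1, p=81, q=4

81/4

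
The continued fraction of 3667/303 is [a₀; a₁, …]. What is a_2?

3667 = 12·303 + 31   →  a_0 = 12
303 = 9·31 + 24   →  a_1 = 9
31 = 1·24 + 7   →  a_2 = 1

1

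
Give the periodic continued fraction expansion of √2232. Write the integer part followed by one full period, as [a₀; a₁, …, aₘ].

[47; 4, 10, 4, 94]

a₀ = ⌊√2232⌋ = 47.
With m₀=0, d₀=1 and mₖ₊₁ = dₖaₖ − mₖ, dₖ₊₁ = (n − mₖ₊₁²)/dₖ, aₖ₊₁ = ⌊(a₀+mₖ₊₁)/dₖ₊₁⌋:
  k=1: m=47, d=23, a=4
  k=2: m=45, d=9, a=10
  k=3: m=45, d=23, a=4
  k=4: m=47, d=1, a=94
d=1 and a=2a₀=94 at k=4, so the next step gives (m, d) = (47, 23) again — its k=1 value — and the period has length 4.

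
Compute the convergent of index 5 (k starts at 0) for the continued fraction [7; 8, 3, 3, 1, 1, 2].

Using pₖ = aₖpₖ₋₁ + pₖ₋₂, qₖ = aₖqₖ₋₁ + qₖ₋₂ (with p₋₁=1, p₋₂=0, q₋₁=0, q₋₂=1):
  k=0: a=7, p=7, q=1
  k=1: a=8, p=57, q=8
  k=2: a=3, p=178, q=25
  k=3: a=3, p=591, q=83
  k=4: a=1, p=769, q=108
  k=5: a=1, p=1360, q=191

1360/191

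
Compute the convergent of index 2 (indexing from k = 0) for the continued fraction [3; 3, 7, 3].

73/22

Using pₖ = aₖpₖ₋₁ + pₖ₋₂, qₖ = aₖqₖ₋₁ + qₖ₋₂ (with p₋₁=1, p₋₂=0, q₋₁=0, q₋₂=1):
  k=0: a=3, p=3, q=1
  k=1: a=3, p=10, q=3
  k=2: a=7, p=73, q=22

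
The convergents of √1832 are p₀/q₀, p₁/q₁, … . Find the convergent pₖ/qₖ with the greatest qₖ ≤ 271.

4537/106

√1832 = [42; 1, 4, 21, 4, 1, 84, …] (period length 6).
Convergents:
  p_0/q_0 = 42/1
  p_1/q_1 = 43/1
  p_2/q_2 = 214/5
  p_3/q_3 = 4537/106
  p_4/q_4 = 18362/429
q_3 = 106 ≤ 271 < 429 = q_4, so the answer is 4537/106.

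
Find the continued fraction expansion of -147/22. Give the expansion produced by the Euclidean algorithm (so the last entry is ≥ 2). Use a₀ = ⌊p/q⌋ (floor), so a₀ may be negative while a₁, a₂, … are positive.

[-7; 3, 7]

-147 = -7·22 + 7
22 = 3·7 + 1
7 = 7·1 + 0  (stop)
So -147/22 = [-7; 3, 7].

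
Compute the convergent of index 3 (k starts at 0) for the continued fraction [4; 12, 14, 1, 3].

739/181

Using pₖ = aₖpₖ₋₁ + pₖ₋₂, qₖ = aₖqₖ₋₁ + qₖ₋₂ (with p₋₁=1, p₋₂=0, q₋₁=0, q₋₂=1):
  k=0: a=4, p=4, q=1
  k=1: a=12, p=49, q=12
  k=2: a=14, p=690, q=169
  k=3: a=1, p=739, q=181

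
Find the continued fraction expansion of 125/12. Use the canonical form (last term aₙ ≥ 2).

[10; 2, 2, 2]

125 = 10*12 + 5
12 = 2*5 + 2
5 = 2*2 + 1
2 = 2*1 + 0  (stop)
So 125/12 = [10; 2, 2, 2].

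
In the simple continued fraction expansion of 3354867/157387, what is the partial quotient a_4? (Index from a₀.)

3354867 = 21·157387 + 49740   →  a_0 = 21
157387 = 3·49740 + 8167   →  a_1 = 3
49740 = 6·8167 + 738   →  a_2 = 6
8167 = 11·738 + 49   →  a_3 = 11
738 = 15·49 + 3   →  a_4 = 15

15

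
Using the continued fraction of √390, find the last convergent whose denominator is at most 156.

√390 = [19; 1, 2, 1, 38, …] (period length 4).
Convergents:
  p_0/q_0 = 19/1
  p_1/q_1 = 20/1
  p_2/q_2 = 59/3
  p_3/q_3 = 79/4
  p_4/q_4 = 3061/155
  p_5/q_5 = 3140/159
q_4 = 155 ≤ 156 < 159 = q_5, so the answer is 3061/155.

3061/155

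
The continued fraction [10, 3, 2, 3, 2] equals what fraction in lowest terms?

566/55

Fold from the inside: start with 2/1.
  3 + 1/2 = 7/2
  2 + 2/7 = 16/7
  3 + 7/16 = 55/16
  10 + 16/55 = 566/55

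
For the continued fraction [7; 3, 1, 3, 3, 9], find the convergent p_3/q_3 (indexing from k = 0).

Using pₖ = aₖpₖ₋₁ + pₖ₋₂, qₖ = aₖqₖ₋₁ + qₖ₋₂ (with p₋₁=1, p₋₂=0, q₋₁=0, q₋₂=1):
  k=0: a=7, p=7, q=1
  k=1: a=3, p=22, q=3
  k=2: a=1, p=29, q=4
  k=3: a=3, p=109, q=15

109/15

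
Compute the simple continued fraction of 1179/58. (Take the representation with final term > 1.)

1179 = 20*58 + 19
58 = 3*19 + 1
19 = 19*1 + 0  (stop)
So 1179/58 = [20; 3, 19].

[20; 3, 19]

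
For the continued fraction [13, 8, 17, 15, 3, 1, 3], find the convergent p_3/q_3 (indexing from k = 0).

Using pₖ = aₖpₖ₋₁ + pₖ₋₂, qₖ = aₖqₖ₋₁ + qₖ₋₂ (with p₋₁=1, p₋₂=0, q₋₁=0, q₋₂=1):
  k=0: a=13, p=13, q=1
  k=1: a=8, p=105, q=8
  k=2: a=17, p=1798, q=137
  k=3: a=15, p=27075, q=2063

27075/2063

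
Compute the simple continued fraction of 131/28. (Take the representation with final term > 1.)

131 = 4·28 + 19
28 = 1·19 + 9
19 = 2·9 + 1
9 = 9·1 + 0  (stop)
So 131/28 = [4; 1, 2, 9].

[4; 1, 2, 9]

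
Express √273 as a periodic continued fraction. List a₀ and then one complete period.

a₀ = ⌊√273⌋ = 16.
With m₀=0, d₀=1 and mₖ₊₁ = dₖaₖ − mₖ, dₖ₊₁ = (n − mₖ₊₁²)/dₖ, aₖ₊₁ = ⌊(a₀+mₖ₊₁)/dₖ₊₁⌋:
  k=1: m=16, d=17, a=1
  k=2: m=1, d=16, a=1
  k=3: m=15, d=3, a=10
  k=4: m=15, d=16, a=1
  k=5: m=1, d=17, a=1
  k=6: m=16, d=1, a=32
d=1 and a=2a₀=32 at k=6, so the next step gives (m, d) = (16, 17) again — its k=1 value — and the period has length 6.

[16; 1, 1, 10, 1, 1, 32]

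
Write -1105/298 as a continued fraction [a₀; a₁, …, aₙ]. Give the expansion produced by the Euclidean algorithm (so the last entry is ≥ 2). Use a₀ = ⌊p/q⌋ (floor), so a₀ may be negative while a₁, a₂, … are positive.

[-4; 3, 2, 2, 1, 5, 2]

-1105 = -4×298 + 87
298 = 3×87 + 37
87 = 2×37 + 13
37 = 2×13 + 11
13 = 1×11 + 2
11 = 5×2 + 1
2 = 2×1 + 0  (stop)
So -1105/298 = [-4; 3, 2, 2, 1, 5, 2].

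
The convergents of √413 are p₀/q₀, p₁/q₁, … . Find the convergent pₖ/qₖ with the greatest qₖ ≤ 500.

√413 = [20; 3, 9, 1, 4, 1, 9, 3, 40, …] (period length 8).
Convergents:
  p_0/q_0 = 20/1
  p_1/q_1 = 61/3
  p_2/q_2 = 569/28
  p_3/q_3 = 630/31
  p_4/q_4 = 3089/152
  p_5/q_5 = 3719/183
  p_6/q_6 = 36560/1799
q_5 = 183 ≤ 500 < 1799 = q_6, so the answer is 3719/183.

3719/183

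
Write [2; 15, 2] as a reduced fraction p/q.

64/31

Fold from the inside: start with 2/1.
  15 + 1/2 = 31/2
  2 + 2/31 = 64/31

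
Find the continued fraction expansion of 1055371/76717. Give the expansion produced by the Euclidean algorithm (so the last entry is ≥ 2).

1055371 = 13×76717 + 58050
76717 = 1×58050 + 18667
58050 = 3×18667 + 2049
18667 = 9×2049 + 226
2049 = 9×226 + 15
226 = 15×15 + 1
15 = 15×1 + 0  (stop)
So 1055371/76717 = [13; 1, 3, 9, 9, 15, 15].

[13; 1, 3, 9, 9, 15, 15]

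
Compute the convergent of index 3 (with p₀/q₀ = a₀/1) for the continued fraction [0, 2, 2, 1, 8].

3/7

Using pₖ = aₖpₖ₋₁ + pₖ₋₂, qₖ = aₖqₖ₋₁ + qₖ₋₂ (with p₋₁=1, p₋₂=0, q₋₁=0, q₋₂=1):
  k=0: a=0, p=0, q=1
  k=1: a=2, p=1, q=2
  k=2: a=2, p=2, q=5
  k=3: a=1, p=3, q=7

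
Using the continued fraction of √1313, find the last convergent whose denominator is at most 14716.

√1313 = [36; 4, 4, 72, …] (period length 3).
Convergents:
  p_0/q_0 = 36/1
  p_1/q_1 = 145/4
  p_2/q_2 = 616/17
  p_3/q_3 = 44497/1228
  p_4/q_4 = 178604/4929
  p_5/q_5 = 758913/20944
q_4 = 4929 ≤ 14716 < 20944 = q_5, so the answer is 178604/4929.

178604/4929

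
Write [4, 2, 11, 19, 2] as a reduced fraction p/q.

Using pₖ = aₖpₖ₋₁ + pₖ₋₂ and qₖ = aₖqₖ₋₁ + qₖ₋₂:
  k=0: a=4, p=4, q=1
  k=1: a=2, p=9, q=2
  k=2: a=11, p=103, q=23
  k=3: a=19, p=1966, q=439
  k=4: a=2, p=4035, q=901

4035/901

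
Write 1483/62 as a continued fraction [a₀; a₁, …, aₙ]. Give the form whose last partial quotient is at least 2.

[23; 1, 11, 2, 2]

1483 = 23*62 + 57
62 = 1*57 + 5
57 = 11*5 + 2
5 = 2*2 + 1
2 = 2*1 + 0  (stop)
So 1483/62 = [23; 1, 11, 2, 2].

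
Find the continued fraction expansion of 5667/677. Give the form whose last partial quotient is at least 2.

[8; 2, 1, 2, 3, 3, 3, 2]

5667 = 8·677 + 251
677 = 2·251 + 175
251 = 1·175 + 76
175 = 2·76 + 23
76 = 3·23 + 7
23 = 3·7 + 2
7 = 3·2 + 1
2 = 2·1 + 0  (stop)
So 5667/677 = [8; 2, 1, 2, 3, 3, 3, 2].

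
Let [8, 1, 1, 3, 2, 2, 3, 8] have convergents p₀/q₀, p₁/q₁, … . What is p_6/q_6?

1139/133

Using pₖ = aₖpₖ₋₁ + pₖ₋₂, qₖ = aₖqₖ₋₁ + qₖ₋₂ (with p₋₁=1, p₋₂=0, q₋₁=0, q₋₂=1):
  k=0: a=8, p=8, q=1
  k=1: a=1, p=9, q=1
  k=2: a=1, p=17, q=2
  k=3: a=3, p=60, q=7
  k=4: a=2, p=137, q=16
  k=5: a=2, p=334, q=39
  k=6: a=3, p=1139, q=133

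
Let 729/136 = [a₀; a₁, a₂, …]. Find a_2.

1

729 = 5·136 + 49   →  a_0 = 5
136 = 2·49 + 38   →  a_1 = 2
49 = 1·38 + 11   →  a_2 = 1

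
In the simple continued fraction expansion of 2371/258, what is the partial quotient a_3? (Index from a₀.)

1

2371 = 9·258 + 49   →  a_0 = 9
258 = 5·49 + 13   →  a_1 = 5
49 = 3·13 + 10   →  a_2 = 3
13 = 1·10 + 3   →  a_3 = 1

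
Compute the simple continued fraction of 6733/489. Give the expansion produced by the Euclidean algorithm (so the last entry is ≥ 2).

[13; 1, 3, 3, 18, 2]

6733 = 13·489 + 376
489 = 1·376 + 113
376 = 3·113 + 37
113 = 3·37 + 2
37 = 18·2 + 1
2 = 2·1 + 0  (stop)
So 6733/489 = [13; 1, 3, 3, 18, 2].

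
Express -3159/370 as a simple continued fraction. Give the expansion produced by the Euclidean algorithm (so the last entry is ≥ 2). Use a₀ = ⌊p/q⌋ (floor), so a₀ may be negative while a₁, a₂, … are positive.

-3159 = -9·370 + 171
370 = 2·171 + 28
171 = 6·28 + 3
28 = 9·3 + 1
3 = 3·1 + 0  (stop)
So -3159/370 = [-9; 2, 6, 9, 3].

[-9; 2, 6, 9, 3]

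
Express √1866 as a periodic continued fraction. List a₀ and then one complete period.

a₀ = ⌊√1866⌋ = 43.
With m₀=0, d₀=1 and mₖ₊₁ = dₖaₖ − mₖ, dₖ₊₁ = (n − mₖ₊₁²)/dₖ, aₖ₊₁ = ⌊(a₀+mₖ₊₁)/dₖ₊₁⌋:
  k=1: m=43, d=17, a=5
  k=2: m=42, d=6, a=14
  k=3: m=42, d=17, a=5
  k=4: m=43, d=1, a=86
d=1 and a=2a₀=86 at k=4, so the next step gives (m, d) = (43, 17) again — its k=1 value — and the period has length 4.

[43; 5, 14, 5, 86]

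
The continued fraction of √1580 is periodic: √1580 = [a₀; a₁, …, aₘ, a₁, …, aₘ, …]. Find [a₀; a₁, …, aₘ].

[39; 1, 2, 1, 78]

a₀ = ⌊√1580⌋ = 39.
With m₀=0, d₀=1 and mₖ₊₁ = dₖaₖ − mₖ, dₖ₊₁ = (n − mₖ₊₁²)/dₖ, aₖ₊₁ = ⌊(a₀+mₖ₊₁)/dₖ₊₁⌋:
  k=1: m=39, d=59, a=1
  k=2: m=20, d=20, a=2
  k=3: m=20, d=59, a=1
  k=4: m=39, d=1, a=78
d=1 and a=2a₀=78 at k=4, so the next step gives (m, d) = (39, 59) again — its k=1 value — and the period has length 4.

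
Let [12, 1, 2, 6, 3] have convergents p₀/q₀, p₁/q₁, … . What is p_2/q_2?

Using pₖ = aₖpₖ₋₁ + pₖ₋₂, qₖ = aₖqₖ₋₁ + qₖ₋₂ (with p₋₁=1, p₋₂=0, q₋₁=0, q₋₂=1):
  k=0: a=12, p=12, q=1
  k=1: a=1, p=13, q=1
  k=2: a=2, p=38, q=3

38/3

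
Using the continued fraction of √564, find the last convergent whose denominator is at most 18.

95/4

√564 = [23; 1, 2, 1, 46, …] (period length 4).
Convergents:
  p_0/q_0 = 23/1
  p_1/q_1 = 24/1
  p_2/q_2 = 71/3
  p_3/q_3 = 95/4
  p_4/q_4 = 4441/187
q_3 = 4 ≤ 18 < 187 = q_4, so the answer is 95/4.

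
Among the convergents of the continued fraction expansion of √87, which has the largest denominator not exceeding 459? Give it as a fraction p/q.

1567/168

√87 = [9; 3, 18, …] (period length 2).
Convergents:
  p_0/q_0 = 9/1
  p_1/q_1 = 28/3
  p_2/q_2 = 513/55
  p_3/q_3 = 1567/168
  p_4/q_4 = 28719/3079
q_3 = 168 ≤ 459 < 3079 = q_4, so the answer is 1567/168.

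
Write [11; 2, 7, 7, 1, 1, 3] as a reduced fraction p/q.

Fold from the inside: start with 3/1.
  1 + 1/3 = 4/3
  1 + 3/4 = 7/4
  7 + 4/7 = 53/7
  7 + 7/53 = 378/53
  2 + 53/378 = 809/378
  11 + 378/809 = 9277/809

9277/809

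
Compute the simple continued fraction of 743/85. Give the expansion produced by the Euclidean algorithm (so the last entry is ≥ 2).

[8; 1, 2, 1, 6, 3]

743 = 8·85 + 63
85 = 1·63 + 22
63 = 2·22 + 19
22 = 1·19 + 3
19 = 6·3 + 1
3 = 3·1 + 0  (stop)
So 743/85 = [8; 1, 2, 1, 6, 3].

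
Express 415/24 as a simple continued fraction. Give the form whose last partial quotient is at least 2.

415 = 17*24 + 7
24 = 3*7 + 3
7 = 2*3 + 1
3 = 3*1 + 0  (stop)
So 415/24 = [17; 3, 2, 3].

[17; 3, 2, 3]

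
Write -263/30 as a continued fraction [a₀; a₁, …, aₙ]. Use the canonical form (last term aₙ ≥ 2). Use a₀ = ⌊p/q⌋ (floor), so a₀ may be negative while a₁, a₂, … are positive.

-263 = -9·30 + 7
30 = 4·7 + 2
7 = 3·2 + 1
2 = 2·1 + 0  (stop)
So -263/30 = [-9; 4, 3, 2].

[-9; 4, 3, 2]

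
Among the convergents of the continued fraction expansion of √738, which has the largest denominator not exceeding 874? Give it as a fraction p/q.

√738 = [27; 6, 54, …] (period length 2).
Convergents:
  p_0/q_0 = 27/1
  p_1/q_1 = 163/6
  p_2/q_2 = 8829/325
  p_3/q_3 = 53137/1956
q_2 = 325 ≤ 874 < 1956 = q_3, so the answer is 8829/325.

8829/325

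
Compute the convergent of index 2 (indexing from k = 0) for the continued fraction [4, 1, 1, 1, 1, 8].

9/2

Using pₖ = aₖpₖ₋₁ + pₖ₋₂, qₖ = aₖqₖ₋₁ + qₖ₋₂ (with p₋₁=1, p₋₂=0, q₋₁=0, q₋₂=1):
  k=0: a=4, p=4, q=1
  k=1: a=1, p=5, q=1
  k=2: a=1, p=9, q=2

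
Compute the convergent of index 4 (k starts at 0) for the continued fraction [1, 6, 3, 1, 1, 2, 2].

Using pₖ = aₖpₖ₋₁ + pₖ₋₂, qₖ = aₖqₖ₋₁ + qₖ₋₂ (with p₋₁=1, p₋₂=0, q₋₁=0, q₋₂=1):
  k=0: a=1, p=1, q=1
  k=1: a=6, p=7, q=6
  k=2: a=3, p=22, q=19
  k=3: a=1, p=29, q=25
  k=4: a=1, p=51, q=44

51/44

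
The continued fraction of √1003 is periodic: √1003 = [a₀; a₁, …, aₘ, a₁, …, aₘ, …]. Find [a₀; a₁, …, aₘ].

[31; 1, 2, 31, 2, 1, 62]

a₀ = ⌊√1003⌋ = 31.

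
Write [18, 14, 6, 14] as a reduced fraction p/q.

21757/1204

Using pₖ = aₖpₖ₋₁ + pₖ₋₂ and qₖ = aₖqₖ₋₁ + qₖ₋₂:
  k=0: a=18, p=18, q=1
  k=1: a=14, p=253, q=14
  k=2: a=6, p=1536, q=85
  k=3: a=14, p=21757, q=1204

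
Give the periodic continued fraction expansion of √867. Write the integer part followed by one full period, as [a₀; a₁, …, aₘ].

a₀ = ⌊√867⌋ = 29.
With m₀=0, d₀=1 and mₖ₊₁ = dₖaₖ − mₖ, dₖ₊₁ = (n − mₖ₊₁²)/dₖ, aₖ₊₁ = ⌊(a₀+mₖ₊₁)/dₖ₊₁⌋:
  k=1: m=29, d=26, a=2
  k=2: m=23, d=13, a=4
  k=3: m=29, d=2, a=29
  k=4: m=29, d=13, a=4
  k=5: m=23, d=26, a=2
  k=6: m=29, d=1, a=58
d=1 and a=2a₀=58 at k=6, so the next step gives (m, d) = (29, 26) again — its k=1 value — and the period has length 6.

[29; 2, 4, 29, 4, 2, 58]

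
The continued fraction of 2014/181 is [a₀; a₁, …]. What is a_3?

2014 = 11·181 + 23   →  a_0 = 11
181 = 7·23 + 20   →  a_1 = 7
23 = 1·20 + 3   →  a_2 = 1
20 = 6·3 + 2   →  a_3 = 6

6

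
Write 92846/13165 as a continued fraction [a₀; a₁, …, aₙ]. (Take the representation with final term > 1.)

[7; 19, 19, 5, 7]

92846 = 7*13165 + 691
13165 = 19*691 + 36
691 = 19*36 + 7
36 = 5*7 + 1
7 = 7*1 + 0  (stop)
So 92846/13165 = [7; 19, 19, 5, 7].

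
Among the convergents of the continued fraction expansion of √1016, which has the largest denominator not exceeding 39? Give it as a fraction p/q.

255/8

√1016 = [31; 1, 6, 1, 62, …] (period length 4).
Convergents:
  p_0/q_0 = 31/1
  p_1/q_1 = 32/1
  p_2/q_2 = 223/7
  p_3/q_3 = 255/8
  p_4/q_4 = 16033/503
q_3 = 8 ≤ 39 < 503 = q_4, so the answer is 255/8.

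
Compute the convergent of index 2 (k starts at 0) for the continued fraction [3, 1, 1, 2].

7/2

Using pₖ = aₖpₖ₋₁ + pₖ₋₂, qₖ = aₖqₖ₋₁ + qₖ₋₂ (with p₋₁=1, p₋₂=0, q₋₁=0, q₋₂=1):
  k=0: a=3, p=3, q=1
  k=1: a=1, p=4, q=1
  k=2: a=1, p=7, q=2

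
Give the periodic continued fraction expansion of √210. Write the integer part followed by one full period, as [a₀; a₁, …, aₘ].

[14; 2, 28]

a₀ = ⌊√210⌋ = 14.
With m₀=0, d₀=1 and mₖ₊₁ = dₖaₖ − mₖ, dₖ₊₁ = (n − mₖ₊₁²)/dₖ, aₖ₊₁ = ⌊(a₀+mₖ₊₁)/dₖ₊₁⌋:
  k=1: m=14, d=14, a=2
  k=2: m=14, d=1, a=28
d=1 and a=2a₀=28 at k=2, so the next step gives (m, d) = (14, 14) again — its k=1 value — and the period has length 2.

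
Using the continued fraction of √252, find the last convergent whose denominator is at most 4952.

√252 = [15; 1, 6, 1, 30, …] (period length 4).
Convergents:
  p_0/q_0 = 15/1
  p_1/q_1 = 16/1
  p_2/q_2 = 111/7
  p_3/q_3 = 127/8
  p_4/q_4 = 3921/247
  p_5/q_5 = 4048/255
  p_6/q_6 = 28209/1777
  p_7/q_7 = 32257/2032
  p_8/q_8 = 995919/62737
q_7 = 2032 ≤ 4952 < 62737 = q_8, so the answer is 32257/2032.

32257/2032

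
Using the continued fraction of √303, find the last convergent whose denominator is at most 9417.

86843/4989

√303 = [17; 2, 2, 5, 2, 2, 34, …] (period length 6).
Convergents:
  p_0/q_0 = 17/1
  p_1/q_1 = 35/2
  p_2/q_2 = 87/5
  p_3/q_3 = 470/27
  p_4/q_4 = 1027/59
  p_5/q_5 = 2524/145
  p_6/q_6 = 86843/4989
  p_7/q_7 = 176210/10123
q_6 = 4989 ≤ 9417 < 10123 = q_7, so the answer is 86843/4989.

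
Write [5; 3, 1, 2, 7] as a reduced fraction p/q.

427/81

Fold from the inside: start with 7/1.
  2 + 1/7 = 15/7
  1 + 7/15 = 22/15
  3 + 15/22 = 81/22
  5 + 22/81 = 427/81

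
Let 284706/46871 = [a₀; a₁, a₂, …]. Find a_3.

284706 = 6·46871 + 3480   →  a_0 = 6
46871 = 13·3480 + 1631   →  a_1 = 13
3480 = 2·1631 + 218   →  a_2 = 2
1631 = 7·218 + 105   →  a_3 = 7

7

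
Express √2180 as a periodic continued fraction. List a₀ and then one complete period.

[46; 1, 2, 4, 2, 1, 92]

a₀ = ⌊√2180⌋ = 46.
With m₀=0, d₀=1 and mₖ₊₁ = dₖaₖ − mₖ, dₖ₊₁ = (n − mₖ₊₁²)/dₖ, aₖ₊₁ = ⌊(a₀+mₖ₊₁)/dₖ₊₁⌋:
  k=1: m=46, d=64, a=1
  k=2: m=18, d=29, a=2
  k=3: m=40, d=20, a=4
  k=4: m=40, d=29, a=2
  k=5: m=18, d=64, a=1
  k=6: m=46, d=1, a=92
d=1 and a=2a₀=92 at k=6, so the next step gives (m, d) = (46, 64) again — its k=1 value — and the period has length 6.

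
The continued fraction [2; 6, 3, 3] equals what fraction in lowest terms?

136/63

Fold from the inside: start with 3/1.
  3 + 1/3 = 10/3
  6 + 3/10 = 63/10
  2 + 10/63 = 136/63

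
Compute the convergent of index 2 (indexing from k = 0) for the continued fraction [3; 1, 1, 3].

7/2

Using pₖ = aₖpₖ₋₁ + pₖ₋₂, qₖ = aₖqₖ₋₁ + qₖ₋₂ (with p₋₁=1, p₋₂=0, q₋₁=0, q₋₂=1):
  k=0: a=3, p=3, q=1
  k=1: a=1, p=4, q=1
  k=2: a=1, p=7, q=2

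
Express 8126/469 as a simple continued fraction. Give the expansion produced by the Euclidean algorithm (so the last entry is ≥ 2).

8126 = 17×469 + 153
469 = 3×153 + 10
153 = 15×10 + 3
10 = 3×3 + 1
3 = 3×1 + 0  (stop)
So 8126/469 = [17; 3, 15, 3, 3].

[17; 3, 15, 3, 3]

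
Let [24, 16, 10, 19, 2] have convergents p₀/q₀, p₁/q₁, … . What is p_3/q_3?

73991/3075

Using pₖ = aₖpₖ₋₁ + pₖ₋₂, qₖ = aₖqₖ₋₁ + qₖ₋₂ (with p₋₁=1, p₋₂=0, q₋₁=0, q₋₂=1):
  k=0: a=24, p=24, q=1
  k=1: a=16, p=385, q=16
  k=2: a=10, p=3874, q=161
  k=3: a=19, p=73991, q=3075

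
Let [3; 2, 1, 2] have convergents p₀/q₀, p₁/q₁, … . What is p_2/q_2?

Using pₖ = aₖpₖ₋₁ + pₖ₋₂, qₖ = aₖqₖ₋₁ + qₖ₋₂ (with p₋₁=1, p₋₂=0, q₋₁=0, q₋₂=1):
  k=0: a=3, p=3, q=1
  k=1: a=2, p=7, q=2
  k=2: a=1, p=10, q=3

10/3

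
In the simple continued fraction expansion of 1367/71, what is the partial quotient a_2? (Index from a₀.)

1367 = 19·71 + 18   →  a_0 = 19
71 = 3·18 + 17   →  a_1 = 3
18 = 1·17 + 1   →  a_2 = 1

1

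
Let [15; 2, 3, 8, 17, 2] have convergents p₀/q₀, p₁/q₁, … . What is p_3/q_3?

895/58

Using pₖ = aₖpₖ₋₁ + pₖ₋₂, qₖ = aₖqₖ₋₁ + qₖ₋₂ (with p₋₁=1, p₋₂=0, q₋₁=0, q₋₂=1):
  k=0: a=15, p=15, q=1
  k=1: a=2, p=31, q=2
  k=2: a=3, p=108, q=7
  k=3: a=8, p=895, q=58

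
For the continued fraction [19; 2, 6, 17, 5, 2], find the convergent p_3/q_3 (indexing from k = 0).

Using pₖ = aₖpₖ₋₁ + pₖ₋₂, qₖ = aₖqₖ₋₁ + qₖ₋₂ (with p₋₁=1, p₋₂=0, q₋₁=0, q₋₂=1):
  k=0: a=19, p=19, q=1
  k=1: a=2, p=39, q=2
  k=2: a=6, p=253, q=13
  k=3: a=17, p=4340, q=223

4340/223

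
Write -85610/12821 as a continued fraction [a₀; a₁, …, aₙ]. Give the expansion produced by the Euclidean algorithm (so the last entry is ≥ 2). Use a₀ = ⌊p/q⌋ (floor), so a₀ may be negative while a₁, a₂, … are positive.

-85610 = -7·12821 + 4137
12821 = 3·4137 + 410
4137 = 10·410 + 37
410 = 11·37 + 3
37 = 12·3 + 1
3 = 3·1 + 0  (stop)
So -85610/12821 = [-7; 3, 10, 11, 12, 3].

[-7; 3, 10, 11, 12, 3]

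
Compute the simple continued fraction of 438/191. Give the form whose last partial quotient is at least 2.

[2; 3, 2, 2, 3, 3]

438 = 2*191 + 56
191 = 3*56 + 23
56 = 2*23 + 10
23 = 2*10 + 3
10 = 3*3 + 1
3 = 3*1 + 0  (stop)
So 438/191 = [2; 3, 2, 2, 3, 3].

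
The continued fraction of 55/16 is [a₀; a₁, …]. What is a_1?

55 = 3·16 + 7   →  a_0 = 3
16 = 2·7 + 2   →  a_1 = 2

2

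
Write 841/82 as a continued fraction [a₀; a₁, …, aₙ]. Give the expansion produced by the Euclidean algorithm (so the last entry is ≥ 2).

841 = 10×82 + 21
82 = 3×21 + 19
21 = 1×19 + 2
19 = 9×2 + 1
2 = 2×1 + 0  (stop)
So 841/82 = [10; 3, 1, 9, 2].

[10; 3, 1, 9, 2]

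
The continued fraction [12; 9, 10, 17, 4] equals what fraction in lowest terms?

Using pₖ = aₖpₖ₋₁ + pₖ₋₂ and qₖ = aₖqₖ₋₁ + qₖ₋₂:
  k=0: a=12, p=12, q=1
  k=1: a=9, p=109, q=9
  k=2: a=10, p=1102, q=91
  k=3: a=17, p=18843, q=1556
  k=4: a=4, p=76474, q=6315

76474/6315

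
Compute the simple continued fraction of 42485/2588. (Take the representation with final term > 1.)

42485 = 16×2588 + 1077
2588 = 2×1077 + 434
1077 = 2×434 + 209
434 = 2×209 + 16
209 = 13×16 + 1
16 = 16×1 + 0  (stop)
So 42485/2588 = [16; 2, 2, 2, 13, 16].

[16; 2, 2, 2, 13, 16]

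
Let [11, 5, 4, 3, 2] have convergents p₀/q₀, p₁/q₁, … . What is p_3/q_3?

761/68

Using pₖ = aₖpₖ₋₁ + pₖ₋₂, qₖ = aₖqₖ₋₁ + qₖ₋₂ (with p₋₁=1, p₋₂=0, q₋₁=0, q₋₂=1):
  k=0: a=11, p=11, q=1
  k=1: a=5, p=56, q=5
  k=2: a=4, p=235, q=21
  k=3: a=3, p=761, q=68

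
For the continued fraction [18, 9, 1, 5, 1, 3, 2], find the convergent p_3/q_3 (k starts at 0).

Using pₖ = aₖpₖ₋₁ + pₖ₋₂, qₖ = aₖqₖ₋₁ + qₖ₋₂ (with p₋₁=1, p₋₂=0, q₋₁=0, q₋₂=1):
  k=0: a=18, p=18, q=1
  k=1: a=9, p=163, q=9
  k=2: a=1, p=181, q=10
  k=3: a=5, p=1068, q=59

1068/59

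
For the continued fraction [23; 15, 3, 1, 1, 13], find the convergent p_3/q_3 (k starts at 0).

1407/61

Using pₖ = aₖpₖ₋₁ + pₖ₋₂, qₖ = aₖqₖ₋₁ + qₖ₋₂ (with p₋₁=1, p₋₂=0, q₋₁=0, q₋₂=1):
  k=0: a=23, p=23, q=1
  k=1: a=15, p=346, q=15
  k=2: a=3, p=1061, q=46
  k=3: a=1, p=1407, q=61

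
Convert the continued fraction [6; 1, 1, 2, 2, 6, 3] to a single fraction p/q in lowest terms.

1600/243

Using pₖ = aₖpₖ₋₁ + pₖ₋₂ and qₖ = aₖqₖ₋₁ + qₖ₋₂:
  k=0: a=6, p=6, q=1
  k=1: a=1, p=7, q=1
  k=2: a=1, p=13, q=2
  k=3: a=2, p=33, q=5
  k=4: a=2, p=79, q=12
  k=5: a=6, p=507, q=77
  k=6: a=3, p=1600, q=243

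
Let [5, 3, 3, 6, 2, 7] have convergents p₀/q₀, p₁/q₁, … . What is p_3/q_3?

334/63

Using pₖ = aₖpₖ₋₁ + pₖ₋₂, qₖ = aₖqₖ₋₁ + qₖ₋₂ (with p₋₁=1, p₋₂=0, q₋₁=0, q₋₂=1):
  k=0: a=5, p=5, q=1
  k=1: a=3, p=16, q=3
  k=2: a=3, p=53, q=10
  k=3: a=6, p=334, q=63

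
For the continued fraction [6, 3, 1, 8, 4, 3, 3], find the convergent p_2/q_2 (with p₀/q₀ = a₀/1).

25/4

Using pₖ = aₖpₖ₋₁ + pₖ₋₂, qₖ = aₖqₖ₋₁ + qₖ₋₂ (with p₋₁=1, p₋₂=0, q₋₁=0, q₋₂=1):
  k=0: a=6, p=6, q=1
  k=1: a=3, p=19, q=3
  k=2: a=1, p=25, q=4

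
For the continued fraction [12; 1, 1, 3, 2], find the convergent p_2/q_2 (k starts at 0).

25/2

Using pₖ = aₖpₖ₋₁ + pₖ₋₂, qₖ = aₖqₖ₋₁ + qₖ₋₂ (with p₋₁=1, p₋₂=0, q₋₁=0, q₋₂=1):
  k=0: a=12, p=12, q=1
  k=1: a=1, p=13, q=1
  k=2: a=1, p=25, q=2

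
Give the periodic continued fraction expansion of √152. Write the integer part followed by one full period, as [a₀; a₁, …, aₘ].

[12; 3, 24]

a₀ = ⌊√152⌋ = 12.
With m₀=0, d₀=1 and mₖ₊₁ = dₖaₖ − mₖ, dₖ₊₁ = (n − mₖ₊₁²)/dₖ, aₖ₊₁ = ⌊(a₀+mₖ₊₁)/dₖ₊₁⌋:
  k=1: m=12, d=8, a=3
  k=2: m=12, d=1, a=24
d=1 and a=2a₀=24 at k=2, so the next step gives (m, d) = (12, 8) again — its k=1 value — and the period has length 2.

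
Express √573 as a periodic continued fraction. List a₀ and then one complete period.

a₀ = ⌊√573⌋ = 23.

[23; 1, 14, 1, 46]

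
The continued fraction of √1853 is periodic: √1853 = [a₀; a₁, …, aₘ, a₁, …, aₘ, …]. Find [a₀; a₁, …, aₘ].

a₀ = ⌊√1853⌋ = 43.
With m₀=0, d₀=1 and mₖ₊₁ = dₖaₖ − mₖ, dₖ₊₁ = (n − mₖ₊₁²)/dₖ, aₖ₊₁ = ⌊(a₀+mₖ₊₁)/dₖ₊₁⌋:
  k=1: m=43, d=4, a=21
  k=2: m=41, d=43, a=1
  k=3: m=2, d=43, a=1
  k=4: m=41, d=4, a=21
  k=5: m=43, d=1, a=86
d=1 and a=2a₀=86 at k=5, so the next step gives (m, d) = (43, 4) again — its k=1 value — and the period has length 5.

[43; 21, 1, 1, 21, 86]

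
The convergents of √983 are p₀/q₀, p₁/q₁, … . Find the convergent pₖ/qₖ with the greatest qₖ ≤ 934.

√983 = [31; 2, 1, 5, 31, 5, 1, 2, 62, …] (period length 8).
Convergents:
  p_0/q_0 = 31/1
  p_1/q_1 = 63/2
  p_2/q_2 = 94/3
  p_3/q_3 = 533/17
  p_4/q_4 = 16617/530
  p_5/q_5 = 83618/2667
q_4 = 530 ≤ 934 < 2667 = q_5, so the answer is 16617/530.

16617/530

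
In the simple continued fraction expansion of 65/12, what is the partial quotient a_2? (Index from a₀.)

2

65 = 5·12 + 5   →  a_0 = 5
12 = 2·5 + 2   →  a_1 = 2
5 = 2·2 + 1   →  a_2 = 2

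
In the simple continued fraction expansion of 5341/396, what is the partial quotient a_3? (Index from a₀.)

3

5341 = 13·396 + 193   →  a_0 = 13
396 = 2·193 + 10   →  a_1 = 2
193 = 19·10 + 3   →  a_2 = 19
10 = 3·3 + 1   →  a_3 = 3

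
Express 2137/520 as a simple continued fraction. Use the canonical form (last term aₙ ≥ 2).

2137 = 4×520 + 57
520 = 9×57 + 7
57 = 8×7 + 1
7 = 7×1 + 0  (stop)
So 2137/520 = [4; 9, 8, 7].

[4; 9, 8, 7]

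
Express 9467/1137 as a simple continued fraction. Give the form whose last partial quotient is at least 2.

[8; 3, 15, 2, 5, 2]

9467 = 8*1137 + 371
1137 = 3*371 + 24
371 = 15*24 + 11
24 = 2*11 + 2
11 = 5*2 + 1
2 = 2*1 + 0  (stop)
So 9467/1137 = [8; 3, 15, 2, 5, 2].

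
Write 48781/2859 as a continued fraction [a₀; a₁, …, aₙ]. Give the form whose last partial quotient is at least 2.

[17; 16, 16, 5, 2]

48781 = 17·2859 + 178
2859 = 16·178 + 11
178 = 16·11 + 2
11 = 5·2 + 1
2 = 2·1 + 0  (stop)
So 48781/2859 = [17; 16, 16, 5, 2].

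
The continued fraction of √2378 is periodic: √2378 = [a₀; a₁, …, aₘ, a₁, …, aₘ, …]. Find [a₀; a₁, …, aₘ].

[48; 1, 3, 3, 1, 96]

a₀ = ⌊√2378⌋ = 48.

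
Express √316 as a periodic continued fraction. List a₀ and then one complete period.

[17; 1, 3, 2, 8, 2, 3, 1, 34]

a₀ = ⌊√316⌋ = 17.
With m₀=0, d₀=1 and mₖ₊₁ = dₖaₖ − mₖ, dₖ₊₁ = (n − mₖ₊₁²)/dₖ, aₖ₊₁ = ⌊(a₀+mₖ₊₁)/dₖ₊₁⌋:
  k=1: m=17, d=27, a=1
  k=2: m=10, d=8, a=3
  k=3: m=14, d=15, a=2
  k=4: m=16, d=4, a=8
  k=5: m=16, d=15, a=2
  k=6: m=14, d=8, a=3
  k=7: m=10, d=27, a=1
  k=8: m=17, d=1, a=34
d=1 and a=2a₀=34 at k=8, so the next step gives (m, d) = (17, 27) again — its k=1 value — and the period has length 8.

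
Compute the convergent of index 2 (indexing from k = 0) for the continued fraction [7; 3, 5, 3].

Using pₖ = aₖpₖ₋₁ + pₖ₋₂, qₖ = aₖqₖ₋₁ + qₖ₋₂ (with p₋₁=1, p₋₂=0, q₋₁=0, q₋₂=1):
  k=0: a=7, p=7, q=1
  k=1: a=3, p=22, q=3
  k=2: a=5, p=117, q=16

117/16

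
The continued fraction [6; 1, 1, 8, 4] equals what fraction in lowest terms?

Using pₖ = aₖpₖ₋₁ + pₖ₋₂ and qₖ = aₖqₖ₋₁ + qₖ₋₂:
  k=0: a=6, p=6, q=1
  k=1: a=1, p=7, q=1
  k=2: a=1, p=13, q=2
  k=3: a=8, p=111, q=17
  k=4: a=4, p=457, q=70

457/70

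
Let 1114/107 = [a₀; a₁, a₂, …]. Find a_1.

1114 = 10·107 + 44   →  a_0 = 10
107 = 2·44 + 19   →  a_1 = 2

2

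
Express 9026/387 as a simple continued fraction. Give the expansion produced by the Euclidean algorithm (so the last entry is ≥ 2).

9026 = 23*387 + 125
387 = 3*125 + 12
125 = 10*12 + 5
12 = 2*5 + 2
5 = 2*2 + 1
2 = 2*1 + 0  (stop)
So 9026/387 = [23; 3, 10, 2, 2, 2].

[23; 3, 10, 2, 2, 2]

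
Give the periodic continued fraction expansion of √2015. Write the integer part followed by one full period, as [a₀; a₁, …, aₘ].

a₀ = ⌊√2015⌋ = 44.
With m₀=0, d₀=1 and mₖ₊₁ = dₖaₖ − mₖ, dₖ₊₁ = (n − mₖ₊₁²)/dₖ, aₖ₊₁ = ⌊(a₀+mₖ₊₁)/dₖ₊₁⌋:
  k=1: m=44, d=79, a=1
  k=2: m=35, d=10, a=7
  k=3: m=35, d=79, a=1
  k=4: m=44, d=1, a=88
d=1 and a=2a₀=88 at k=4, so the next step gives (m, d) = (44, 79) again — its k=1 value — and the period has length 4.

[44; 1, 7, 1, 88]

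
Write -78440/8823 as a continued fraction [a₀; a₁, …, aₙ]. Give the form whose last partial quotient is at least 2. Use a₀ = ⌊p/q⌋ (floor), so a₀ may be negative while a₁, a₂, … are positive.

-78440 = -9·8823 + 967
8823 = 9·967 + 120
967 = 8·120 + 7
120 = 17·7 + 1
7 = 7·1 + 0  (stop)
So -78440/8823 = [-9; 9, 8, 17, 7].

[-9; 9, 8, 17, 7]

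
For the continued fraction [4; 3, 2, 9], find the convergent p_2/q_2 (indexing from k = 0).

30/7

Using pₖ = aₖpₖ₋₁ + pₖ₋₂, qₖ = aₖqₖ₋₁ + qₖ₋₂ (with p₋₁=1, p₋₂=0, q₋₁=0, q₋₂=1):
  k=0: a=4, p=4, q=1
  k=1: a=3, p=13, q=3
  k=2: a=2, p=30, q=7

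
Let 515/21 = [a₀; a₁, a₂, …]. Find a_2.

515 = 24·21 + 11   →  a_0 = 24
21 = 1·11 + 10   →  a_1 = 1
11 = 1·10 + 1   →  a_2 = 1

1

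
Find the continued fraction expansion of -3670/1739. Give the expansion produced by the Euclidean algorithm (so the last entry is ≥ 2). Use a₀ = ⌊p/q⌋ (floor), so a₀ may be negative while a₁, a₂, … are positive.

[-3; 1, 8, 17, 2, 5]

-3670 = -3*1739 + 1547
1739 = 1*1547 + 192
1547 = 8*192 + 11
192 = 17*11 + 5
11 = 2*5 + 1
5 = 5*1 + 0  (stop)
So -3670/1739 = [-3; 1, 8, 17, 2, 5].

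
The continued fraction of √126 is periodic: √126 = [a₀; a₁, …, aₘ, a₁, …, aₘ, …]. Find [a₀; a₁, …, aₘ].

[11; 4, 2, 4, 22]

a₀ = ⌊√126⌋ = 11.
With m₀=0, d₀=1 and mₖ₊₁ = dₖaₖ − mₖ, dₖ₊₁ = (n − mₖ₊₁²)/dₖ, aₖ₊₁ = ⌊(a₀+mₖ₊₁)/dₖ₊₁⌋:
  k=1: m=11, d=5, a=4
  k=2: m=9, d=9, a=2
  k=3: m=9, d=5, a=4
  k=4: m=11, d=1, a=22
d=1 and a=2a₀=22 at k=4, so the next step gives (m, d) = (11, 5) again — its k=1 value — and the period has length 4.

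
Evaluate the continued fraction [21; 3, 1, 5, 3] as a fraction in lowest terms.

Fold from the inside: start with 3/1.
  5 + 1/3 = 16/3
  1 + 3/16 = 19/16
  3 + 16/19 = 73/19
  21 + 19/73 = 1552/73

1552/73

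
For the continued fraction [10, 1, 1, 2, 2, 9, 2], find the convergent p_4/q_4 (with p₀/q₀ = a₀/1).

127/12

Using pₖ = aₖpₖ₋₁ + pₖ₋₂, qₖ = aₖqₖ₋₁ + qₖ₋₂ (with p₋₁=1, p₋₂=0, q₋₁=0, q₋₂=1):
  k=0: a=10, p=10, q=1
  k=1: a=1, p=11, q=1
  k=2: a=1, p=21, q=2
  k=3: a=2, p=53, q=5
  k=4: a=2, p=127, q=12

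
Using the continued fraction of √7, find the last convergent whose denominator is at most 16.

√7 = [2; 1, 1, 1, 4, …] (period length 4).
Convergents:
  p_0/q_0 = 2/1
  p_1/q_1 = 3/1
  p_2/q_2 = 5/2
  p_3/q_3 = 8/3
  p_4/q_4 = 37/14
  p_5/q_5 = 45/17
q_4 = 14 ≤ 16 < 17 = q_5, so the answer is 37/14.

37/14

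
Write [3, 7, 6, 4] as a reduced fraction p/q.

Using pₖ = aₖpₖ₋₁ + pₖ₋₂ and qₖ = aₖqₖ₋₁ + qₖ₋₂:
  k=0: a=3, p=3, q=1
  k=1: a=7, p=22, q=7
  k=2: a=6, p=135, q=43
  k=3: a=4, p=562, q=179

562/179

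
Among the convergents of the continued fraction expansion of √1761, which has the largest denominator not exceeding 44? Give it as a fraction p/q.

√1761 = [41; 1, 26, 1, 82, …] (period length 4).
Convergents:
  p_0/q_0 = 41/1
  p_1/q_1 = 42/1
  p_2/q_2 = 1133/27
  p_3/q_3 = 1175/28
  p_4/q_4 = 97483/2323
q_3 = 28 ≤ 44 < 2323 = q_4, so the answer is 1175/28.

1175/28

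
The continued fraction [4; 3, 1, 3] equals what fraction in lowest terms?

Using pₖ = aₖpₖ₋₁ + pₖ₋₂ and qₖ = aₖqₖ₋₁ + qₖ₋₂:
  k=0: a=4, p=4, q=1
  k=1: a=3, p=13, q=3
  k=2: a=1, p=17, q=4
  k=3: a=3, p=64, q=15

64/15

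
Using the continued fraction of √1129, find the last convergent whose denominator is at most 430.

√1129 = [33; 1, 1, 1, 1, 66, …] (period length 5).
Convergents:
  p_0/q_0 = 33/1
  p_1/q_1 = 34/1
  p_2/q_2 = 67/2
  p_3/q_3 = 101/3
  p_4/q_4 = 168/5
  p_5/q_5 = 11189/333
  p_6/q_6 = 11357/338
  p_7/q_7 = 22546/671
q_6 = 338 ≤ 430 < 671 = q_7, so the answer is 11357/338.

11357/338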